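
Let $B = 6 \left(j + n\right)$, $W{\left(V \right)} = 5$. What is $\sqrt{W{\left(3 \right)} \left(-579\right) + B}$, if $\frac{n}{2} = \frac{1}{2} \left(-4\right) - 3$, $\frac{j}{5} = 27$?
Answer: $i \sqrt{2145} \approx 46.314 i$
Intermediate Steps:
$j = 135$ ($j = 5 \cdot 27 = 135$)
$n = -10$ ($n = 2 \left(\frac{1}{2} \left(-4\right) - 3\right) = 2 \left(-2 - 3\right) = 2 \left(-5\right) = -10$)
$B = 750$ ($B = 6 \left(135 - 10\right) = 6 \cdot 125 = 750$)
$\sqrt{W{\left(3 \right)} \left(-579\right) + B} = \sqrt{5 \left(-579\right) + 750} = \sqrt{-2895 + 750} = \sqrt{-2145} = i \sqrt{2145}$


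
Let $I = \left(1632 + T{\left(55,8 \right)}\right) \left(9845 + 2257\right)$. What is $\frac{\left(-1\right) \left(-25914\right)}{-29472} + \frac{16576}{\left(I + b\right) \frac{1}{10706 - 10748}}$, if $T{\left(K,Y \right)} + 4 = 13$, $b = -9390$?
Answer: $- \frac{3714658773}{4062631696} \approx -0.91435$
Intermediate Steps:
$T{\left(K,Y \right)} = 9$ ($T{\left(K,Y \right)} = -4 + 13 = 9$)
$I = 19859382$ ($I = \left(1632 + 9\right) \left(9845 + 2257\right) = 1641 \cdot 12102 = 19859382$)
$\frac{\left(-1\right) \left(-25914\right)}{-29472} + \frac{16576}{\left(I + b\right) \frac{1}{10706 - 10748}} = \frac{\left(-1\right) \left(-25914\right)}{-29472} + \frac{16576}{\left(19859382 - 9390\right) \frac{1}{10706 - 10748}} = 25914 \left(- \frac{1}{29472}\right) + \frac{16576}{19849992 \frac{1}{-42}} = - \frac{4319}{4912} + \frac{16576}{19849992 \left(- \frac{1}{42}\right)} = - \frac{4319}{4912} + \frac{16576}{- \frac{3308332}{7}} = - \frac{4319}{4912} + 16576 \left(- \frac{7}{3308332}\right) = - \frac{4319}{4912} - \frac{29008}{827083} = - \frac{3714658773}{4062631696}$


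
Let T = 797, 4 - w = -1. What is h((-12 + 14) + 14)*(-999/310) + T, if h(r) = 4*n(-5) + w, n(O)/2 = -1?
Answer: 250067/310 ≈ 806.67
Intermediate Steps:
w = 5 (w = 4 - 1*(-1) = 4 + 1 = 5)
n(O) = -2 (n(O) = 2*(-1) = -2)
h(r) = -3 (h(r) = 4*(-2) + 5 = -8 + 5 = -3)
h((-12 + 14) + 14)*(-999/310) + T = -(-2997)/310 + 797 = -3*(-999/310) + 797 = 2997/310 + 797 = 250067/310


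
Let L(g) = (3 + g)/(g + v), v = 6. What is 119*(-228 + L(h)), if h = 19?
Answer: -675682/25 ≈ -27027.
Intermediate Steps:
L(g) = (3 + g)/(6 + g) (L(g) = (3 + g)/(g + 6) = (3 + g)/(6 + g))
119*(-228 + L(h)) = 119*(-228 + (3 + 19)/(6 + 19)) = 119*(-228 + 22/25) = 119*(-5678/25) = -675682/25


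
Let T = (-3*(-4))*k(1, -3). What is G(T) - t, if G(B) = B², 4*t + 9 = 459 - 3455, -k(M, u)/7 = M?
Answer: 31229/4 ≈ 7807.3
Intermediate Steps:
k(M, u) = -7*M
T = -84 (T = (-3*(-4))*(-7*1) = 12*(-7) = -84)
t = -3005/4 (t = -9/4 + (459 - 3455)/4 = -9/4 + (¼)*(-2996) = -9/4 - 749 = -3005/4 ≈ -751.25)
G(T) - t = (-84)² - 1*(-3005/4) = 7056 + 3005/4 = 31229/4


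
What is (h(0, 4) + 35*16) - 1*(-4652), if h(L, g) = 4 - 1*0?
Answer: 5216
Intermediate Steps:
h(L, g) = 4 (h(L, g) = 4 + 0 = 4)
(h(0, 4) + 35*16) - 1*(-4652) = (4 + 35*16) - 1*(-4652) = (4 + 560) + 4652 = 564 + 4652 = 5216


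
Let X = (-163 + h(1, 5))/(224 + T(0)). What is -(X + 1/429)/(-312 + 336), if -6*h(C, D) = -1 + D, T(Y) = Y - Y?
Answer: 69989/2306304 ≈ 0.030347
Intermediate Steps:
T(Y) = 0
h(C, D) = 1/6 - D/6 (h(C, D) = -(-1 + D)/6 = 1/6 - D/6)
X = -491/672 (X = (-163 + (1/6 - 1/6*5))/(224 + 0) = (-163 + (1/6 - 5/6))/224 = (-163 - 2/3)*(1/224) = -491/3*1/224 = -491/672 ≈ -0.73065)
-(X + 1/429)/(-312 + 336) = -(-491/672 + 1/429)/(-312 + 336) = -(-491/672 + 1/429)/24 = -(-69989)/(24*96096) = -1*(-69989/2306304) = 69989/2306304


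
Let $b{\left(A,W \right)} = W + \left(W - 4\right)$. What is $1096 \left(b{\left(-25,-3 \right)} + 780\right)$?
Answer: $843920$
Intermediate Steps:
$b{\left(A,W \right)} = -4 + 2 W$ ($b{\left(A,W \right)} = W + \left(-4 + W\right) = -4 + 2 W$)
$1096 \left(b{\left(-25,-3 \right)} + 780\right) = 1096 \left(\left(-4 + 2 \left(-3\right)\right) + 780\right) = 1096 \left(\left(-4 - 6\right) + 780\right) = 1096 \left(-10 + 780\right) = 1096 \cdot 770 = 843920$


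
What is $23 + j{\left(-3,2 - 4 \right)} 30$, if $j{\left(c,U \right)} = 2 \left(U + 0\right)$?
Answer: $-97$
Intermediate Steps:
$j{\left(c,U \right)} = 2 U$
$23 + j{\left(-3,2 - 4 \right)} 30 = 23 + 2 \left(2 - 4\right) 30 = 23 + 2 \left(-2\right) 30 = 23 - 120 = -97$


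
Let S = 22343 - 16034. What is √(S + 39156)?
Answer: √45465 ≈ 213.23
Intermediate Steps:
S = 6309
√(S + 39156) = √(6309 + 39156) = √45465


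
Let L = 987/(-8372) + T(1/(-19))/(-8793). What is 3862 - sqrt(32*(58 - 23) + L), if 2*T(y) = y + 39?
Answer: 3862 - sqrt(1241974427248600201)/33302022 ≈ 3828.5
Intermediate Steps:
T(y) = 39/2 + y/2 (T(y) = (y + 39)/2 = (39 + y)/2 = 39/2 + y/2)
L = -23998967/199812132 (L = 987/(-8372) + (39/2 + (1/2)/(-19))/(-8793) = 987*(-1/8372) + (39/2 + (1/2)*(-1/19))*(-1/8793) = -141/1196 + (39/2 - 1/38)*(-1/8793) = -141/1196 + (370/19)*(-1/8793) = -141/1196 - 370/167067 = -23998967/199812132 ≈ -0.12011)
3862 - sqrt(32*(58 - 23) + L) = 3862 - sqrt(32*(58 - 23) - 23998967/199812132) = 3862 - sqrt(32*35 - 23998967/199812132) = 3862 - sqrt(1120 - 23998967/199812132) = 3862 - sqrt(223765588873/199812132) = 3862 - sqrt(1241974427248600201)/33302022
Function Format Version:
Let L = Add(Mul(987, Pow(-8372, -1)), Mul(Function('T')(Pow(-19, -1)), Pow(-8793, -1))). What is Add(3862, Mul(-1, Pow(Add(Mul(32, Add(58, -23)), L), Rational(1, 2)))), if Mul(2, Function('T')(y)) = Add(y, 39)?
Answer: Add(3862, Mul(Rational(-1, 33302022), Pow(1241974427248600201, Rational(1, 2)))) ≈ 3828.5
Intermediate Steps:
Function('T')(y) = Add(Rational(39, 2), Mul(Rational(1, 2), y)) (Function('T')(y) = Mul(Rational(1, 2), Add(y, 39)) = Mul(Rational(1, 2), Add(39, y)) = Add(Rational(39, 2), Mul(Rational(1, 2), y)))
L = Rational(-23998967, 199812132) (L = Add(Mul(987, Pow(-8372, -1)), Mul(Add(Rational(39, 2), Mul(Rational(1, 2), Pow(-19, -1))), Pow(-8793, -1))) = Add(Mul(987, Rational(-1, 8372)), Mul(Add(Rational(39, 2), Mul(Rational(1, 2), Rational(-1, 19))), Rational(-1, 8793))) = Add(Rational(-141, 1196), Mul(Add(Rational(39, 2), Rational(-1, 38)), Rational(-1, 8793))) = Add(Rational(-141, 1196), Mul(Rational(370, 19), Rational(-1, 8793))) = Add(Rational(-141, 1196), Rational(-370, 167067)) = Rational(-23998967, 199812132) ≈ -0.12011)
Add(3862, Mul(-1, Pow(Add(Mul(32, Add(58, -23)), L), Rational(1, 2)))) = Add(3862, Mul(-1, Pow(Add(Mul(32, Add(58, -23)), Rational(-23998967, 199812132)), Rational(1, 2)))) = Add(3862, Mul(-1, Pow(Add(Mul(32, 35), Rational(-23998967, 199812132)), Rational(1, 2)))) = Add(3862, Mul(-1, Pow(Add(1120, Rational(-23998967, 199812132)), Rational(1, 2)))) = Add(3862, Mul(-1, Pow(Rational(223765588873, 199812132), Rational(1, 2)))) = Add(3862, Mul(-1, Mul(Rational(1, 33302022), Pow(1241974427248600201, Rational(1, 2))))) = Add(3862, Mul(Rational(-1, 33302022), Pow(1241974427248600201, Rational(1, 2))))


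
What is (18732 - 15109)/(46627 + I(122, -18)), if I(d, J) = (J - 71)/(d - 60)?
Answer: 224626/2890785 ≈ 0.077704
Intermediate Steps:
I(d, J) = (-71 + J)/(-60 + d)
(18732 - 15109)/(46627 + I(122, -18)) = (18732 - 15109)/(46627 + (-71 - 18)/(-60 + 122)) = 3623/(46627 - 89/62) = 3623/(2890785/62) = 3623*(62/2890785) = 224626/2890785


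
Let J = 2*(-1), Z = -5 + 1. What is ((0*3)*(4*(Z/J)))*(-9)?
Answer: 0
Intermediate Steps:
Z = -4
J = -2
((0*3)*(4*(Z/J)))*(-9) = ((0*3)*(4*(-4/(-2))))*(-9) = (0*(4*(-4*(-½))))*(-9) = (0*(4*2))*(-9) = (0*8)*(-9) = 0*(-9) = 0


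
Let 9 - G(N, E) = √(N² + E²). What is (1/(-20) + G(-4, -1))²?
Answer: 38841/400 - 179*√17/10 ≈ 23.299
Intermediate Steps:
G(N, E) = 9 - √(E² + N²) (G(N, E) = 9 - √(N² + E²) = 9 - √(E² + N²))
(1/(-20) + G(-4, -1))² = (1/(-20) + (9 - √((-1)² + (-4)²)))² = (-1/20 + (9 - √(1 + 16)))² = (-1/20 + (9 - √17))² = (179/20 - √17)²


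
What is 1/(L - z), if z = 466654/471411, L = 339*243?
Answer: 471411/38832957293 ≈ 1.2139e-5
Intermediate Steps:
L = 82377
z = 466654/471411 (z = 466654*(1/471411) = 466654/471411 ≈ 0.98991)
1/(L - z) = 1/(82377 - 1*466654/471411) = 1/(82377 - 466654/471411) = 1/(38832957293/471411) = 471411/38832957293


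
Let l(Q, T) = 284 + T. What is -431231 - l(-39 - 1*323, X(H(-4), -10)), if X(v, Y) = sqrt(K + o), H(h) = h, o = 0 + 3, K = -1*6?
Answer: -431515 - I*sqrt(3) ≈ -4.3152e+5 - 1.732*I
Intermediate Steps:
K = -6
o = 3
X(v, Y) = I*sqrt(3) (X(v, Y) = sqrt(-6 + 3) = sqrt(-3) = I*sqrt(3))
-431231 - l(-39 - 1*323, X(H(-4), -10)) = -431231 - (284 + I*sqrt(3)) = -431231 + (-284 - I*sqrt(3)) = -431515 - I*sqrt(3)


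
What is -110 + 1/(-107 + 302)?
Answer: -21449/195 ≈ -109.99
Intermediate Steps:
-110 + 1/(-107 + 302) = -110 + 1/195 = -21449/195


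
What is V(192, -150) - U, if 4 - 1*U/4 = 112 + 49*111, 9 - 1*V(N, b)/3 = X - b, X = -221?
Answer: 22428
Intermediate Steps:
V(N, b) = 690 + 3*b (V(N, b) = 27 - 3*(-221 - b) = 27 + (663 + 3*b) = 690 + 3*b)
U = -22188 (U = 16 - 4*(112 + 49*111) = 16 - 4*(112 + 5439) = 16 - 4*5551 = 16 - 22204 = -22188)
V(192, -150) - U = (690 + 3*(-150)) - 1*(-22188) = (690 - 450) + 22188 = 240 + 22188 = 22428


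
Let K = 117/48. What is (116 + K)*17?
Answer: 32215/16 ≈ 2013.4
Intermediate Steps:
K = 39/16 (K = 117*(1/48) = 39/16 ≈ 2.4375)
(116 + K)*17 = (116 + 39/16)*17 = (1895/16)*17 = 32215/16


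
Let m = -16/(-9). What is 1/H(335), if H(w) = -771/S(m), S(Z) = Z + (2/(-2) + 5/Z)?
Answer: -517/111024 ≈ -0.0046567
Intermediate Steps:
m = 16/9 (m = -16*(-⅑) = 16/9 ≈ 1.7778)
S(Z) = -1 + Z + 5/Z (S(Z) = Z + (2*(-½) + 5/Z) = Z + (-1 + 5/Z) = -1 + Z + 5/Z)
H(w) = -111024/517 (H(w) = -771/(-1 + 16/9 + 5/(16/9)) = -771/(-1 + 16/9 + 5*(9/16)) = -771/(-1 + 16/9 + 45/16) = -771/517/144 = -771*144/517 = -111024/517)
1/H(335) = 1/(-111024/517) = -517/111024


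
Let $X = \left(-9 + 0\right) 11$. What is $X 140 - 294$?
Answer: $-14154$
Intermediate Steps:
$X = -99$ ($X = \left(-9\right) 11 = -99$)
$X 140 - 294 = \left(-99\right) 140 - 294 = -13860 - 294 = -14154$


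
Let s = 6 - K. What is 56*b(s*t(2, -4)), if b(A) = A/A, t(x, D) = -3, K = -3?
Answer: 56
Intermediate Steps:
s = 9 (s = 6 - 1*(-3) = 6 + 3 = 9)
b(A) = 1
56*b(s*t(2, -4)) = 56*1 = 56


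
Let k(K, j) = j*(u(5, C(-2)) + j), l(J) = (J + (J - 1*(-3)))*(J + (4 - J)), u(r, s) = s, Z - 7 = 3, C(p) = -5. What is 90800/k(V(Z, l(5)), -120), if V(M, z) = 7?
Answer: 454/75 ≈ 6.0533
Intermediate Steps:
Z = 10 (Z = 7 + 3 = 10)
l(J) = 12 + 8*J (l(J) = (J + (J + 3))*4 = (J + (3 + J))*4 = (3 + 2*J)*4 = 12 + 8*J)
k(K, j) = j*(-5 + j)
90800/k(V(Z, l(5)), -120) = 90800/((-120*(-5 - 120))) = 90800/((-120*(-125))) = 90800/15000 = 90800*(1/15000) = 454/75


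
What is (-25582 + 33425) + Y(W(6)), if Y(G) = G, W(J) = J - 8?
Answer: 7841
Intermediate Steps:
W(J) = -8 + J
(-25582 + 33425) + Y(W(6)) = (-25582 + 33425) + (-8 + 6) = 7843 - 2 = 7841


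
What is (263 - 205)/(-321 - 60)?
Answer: -58/381 ≈ -0.15223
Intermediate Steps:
(263 - 205)/(-321 - 60) = 58/(-381) = 58*(-1/381) = -58/381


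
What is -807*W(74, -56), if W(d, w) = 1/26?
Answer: -807/26 ≈ -31.038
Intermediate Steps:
W(d, w) = 1/26
-807*W(74, -56) = -807*1/26 = -807/26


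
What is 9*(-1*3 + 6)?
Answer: 27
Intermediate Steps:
9*(-1*3 + 6) = 9*(-3 + 6) = 9*3 = 27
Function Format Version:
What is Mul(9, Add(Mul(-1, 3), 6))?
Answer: 27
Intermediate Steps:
Mul(9, Add(Mul(-1, 3), 6)) = Mul(9, Add(-3, 6)) = Mul(9, 3) = 27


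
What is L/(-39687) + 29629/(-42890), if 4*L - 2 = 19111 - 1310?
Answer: -2733557581/3404350860 ≈ -0.80296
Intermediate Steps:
L = 17803/4 (L = ½ + (19111 - 1310)/4 = ½ + (¼)*17801 = ½ + 17801/4 = 17803/4 ≈ 4450.8)
L/(-39687) + 29629/(-42890) = (17803/4)/(-39687) + 29629/(-42890) = (17803/4)*(-1/39687) + 29629*(-1/42890) = -17803/158748 - 29629/42890 = -2733557581/3404350860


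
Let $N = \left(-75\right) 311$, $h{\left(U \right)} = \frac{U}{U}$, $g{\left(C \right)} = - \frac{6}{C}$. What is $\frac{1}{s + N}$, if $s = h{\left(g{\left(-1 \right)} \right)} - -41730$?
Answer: $\frac{1}{18406} \approx 5.433 \cdot 10^{-5}$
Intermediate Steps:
$h{\left(U \right)} = 1$
$s = 41731$ ($s = 1 - -41730 = 1 + 41730 = 41731$)
$N = -23325$
$\frac{1}{s + N} = \frac{1}{41731 - 23325} = \frac{1}{18406}$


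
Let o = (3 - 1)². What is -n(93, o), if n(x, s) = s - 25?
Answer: 21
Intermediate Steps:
o = 4 (o = 2² = 4)
n(x, s) = -25 + s
-n(93, o) = -(-25 + 4) = -1*(-21) = 21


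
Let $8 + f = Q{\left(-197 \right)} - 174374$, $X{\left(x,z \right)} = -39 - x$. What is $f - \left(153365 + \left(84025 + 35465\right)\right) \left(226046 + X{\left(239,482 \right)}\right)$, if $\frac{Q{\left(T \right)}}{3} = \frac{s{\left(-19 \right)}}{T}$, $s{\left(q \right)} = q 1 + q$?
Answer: $- \frac{12135614098220}{197} \approx -6.1602 \cdot 10^{10}$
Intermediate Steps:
$s{\left(q \right)} = 2 q$ ($s{\left(q \right)} = q + q = 2 q$)
$Q{\left(T \right)} = - \frac{114}{T}$ ($Q{\left(T \right)} = 3 \frac{2 \left(-19\right)}{T} = 3 \left(- \frac{38}{T}\right) = - \frac{114}{T}$)
$f = - \frac{34353140}{197}$ ($f = -8 - \left(174374 + \frac{114}{-197}\right) = -8 - \frac{34351564}{197} = - \frac{34353140}{197} \approx -1.7438 \cdot 10^{5}$)
$f - \left(153365 + \left(84025 + 35465\right)\right) \left(226046 + X{\left(239,482 \right)}\right) = - \frac{34353140}{197} - \left(153365 + \left(84025 + 35465\right)\right) \left(226046 - 278\right) = - \frac{34353140}{197} - \left(153365 + 119490\right) \left(226046 - 278\right) = - \frac{34353140}{197} - 272855 \left(226046 - 278\right) = - \frac{34353140}{197} - 272855 \cdot 225768 = - \frac{34353140}{197} - 61601927640 = - \frac{12135614098220}{197}$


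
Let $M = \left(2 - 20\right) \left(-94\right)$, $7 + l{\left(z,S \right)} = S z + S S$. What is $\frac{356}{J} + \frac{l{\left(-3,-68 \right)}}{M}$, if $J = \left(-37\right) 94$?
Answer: $\frac{57323}{20868} \approx 2.7469$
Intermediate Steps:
$l{\left(z,S \right)} = -7 + S^{2} + S z$ ($l{\left(z,S \right)} = -7 + \left(S z + S S\right) = -7 + \left(S z + S^{2}\right) = -7 + \left(S^{2} + S z\right) = -7 + S^{2} + S z$)
$M = 1692$ ($M = \left(2 - 20\right) \left(-94\right) = \left(-18\right) \left(-94\right) = 1692$)
$J = -3478$
$\frac{356}{J} + \frac{l{\left(-3,-68 \right)}}{M} = \frac{356}{-3478} + \frac{-7 + \left(-68\right)^{2} - -204}{1692} = 356 \left(- \frac{1}{3478}\right) + \left(-7 + 4624 + 204\right) \frac{1}{1692} = - \frac{178}{1739} + 4821 \cdot \frac{1}{1692} = - \frac{178}{1739} + \frac{1607}{564} = \frac{57323}{20868}$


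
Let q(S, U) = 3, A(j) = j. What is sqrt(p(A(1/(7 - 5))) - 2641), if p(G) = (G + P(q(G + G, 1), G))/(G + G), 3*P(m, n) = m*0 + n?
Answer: 89*I*sqrt(3)/3 ≈ 51.384*I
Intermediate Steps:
P(m, n) = n/3 (P(m, n) = (m*0 + n)/3 = (0 + n)/3 = n/3)
p(G) = 2/3 (p(G) = (G + G/3)/(G + G) = (4*G/3)/((2*G)) = (4*G/3)*(1/(2*G)) = 2/3)
sqrt(p(A(1/(7 - 5))) - 2641) = sqrt(2/3 - 2641) = sqrt(-7921/3) = 89*I*sqrt(3)/3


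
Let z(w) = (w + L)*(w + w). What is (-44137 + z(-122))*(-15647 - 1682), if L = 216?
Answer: 1162308017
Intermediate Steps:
z(w) = 2*w*(216 + w) (z(w) = (w + 216)*(w + w) = (216 + w)*(2*w) = 2*w*(216 + w))
(-44137 + z(-122))*(-15647 - 1682) = (-44137 + 2*(-122)*(216 - 122))*(-15647 - 1682) = (-44137 + 2*(-122)*94)*(-17329) = (-44137 - 22936)*(-17329) = -67073*(-17329) = 1162308017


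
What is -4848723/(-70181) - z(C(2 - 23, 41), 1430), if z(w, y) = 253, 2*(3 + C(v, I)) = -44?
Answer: -12907070/70181 ≈ -183.91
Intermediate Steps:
C(v, I) = -25 (C(v, I) = -3 + (½)*(-44) = -3 - 22 = -25)
-4848723/(-70181) - z(C(2 - 23, 41), 1430) = -4848723/(-70181) - 1*253 = -4848723*(-1/70181) - 253 = 4848723/70181 - 253 = -12907070/70181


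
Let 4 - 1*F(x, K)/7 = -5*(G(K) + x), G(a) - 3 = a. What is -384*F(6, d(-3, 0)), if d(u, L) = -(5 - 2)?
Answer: -91392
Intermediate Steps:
G(a) = 3 + a
d(u, L) = -3 (d(u, L) = -1*3 = -3)
F(x, K) = 133 + 35*K + 35*x (F(x, K) = 28 - (-35)*((3 + K) + x) = 28 - (-35)*(3 + K + x) = 28 - 7*(-15 - 5*K - 5*x) = 28 + (105 + 35*K + 35*x) = 133 + 35*K + 35*x)
-384*F(6, d(-3, 0)) = -384*(133 + 35*(-3) + 35*6) = -384*(133 - 105 + 210) = -384*238 = -91392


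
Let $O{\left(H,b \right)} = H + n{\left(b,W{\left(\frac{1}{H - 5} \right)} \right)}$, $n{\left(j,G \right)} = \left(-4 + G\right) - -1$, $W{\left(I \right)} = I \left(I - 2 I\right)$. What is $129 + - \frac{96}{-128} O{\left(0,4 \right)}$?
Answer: $\frac{3168}{25} \approx 126.72$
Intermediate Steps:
$W{\left(I \right)} = - I^{2}$ ($W{\left(I \right)} = I \left(- I\right) = - I^{2}$)
$n{\left(j,G \right)} = -3 + G$ ($n{\left(j,G \right)} = \left(-4 + G\right) + 1 = -3 + G$)
$O{\left(H,b \right)} = -3 + H - \frac{1}{\left(-5 + H\right)^{2}}$ ($O{\left(H,b \right)} = H - \left(3 + \left(\frac{1}{H - 5}\right)^{2}\right) = H - \left(3 + \left(\frac{1}{-5 + H}\right)^{2}\right) = H - \left(3 + \frac{1}{\left(-5 + H\right)^{2}}\right) = -3 + H - \frac{1}{\left(-5 + H\right)^{2}}$)
$129 + - \frac{96}{-128} O{\left(0,4 \right)} = 129 + - \frac{96}{-128} \left(-3 + 0 - \frac{1}{\left(-5 + 0\right)^{2}}\right) = 129 + \left(-96\right) \left(- \frac{1}{128}\right) \left(-3 + 0 - \frac{1}{25}\right) = 129 + \frac{3 \left(-3 + 0 - \frac{1}{25}\right)}{4} = 129 + \frac{3}{4} \left(- \frac{76}{25}\right) = 129 - \frac{57}{25} = \frac{3168}{25}$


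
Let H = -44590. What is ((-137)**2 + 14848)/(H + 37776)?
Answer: -33617/6814 ≈ -4.9335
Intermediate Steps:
((-137)**2 + 14848)/(H + 37776) = ((-137)**2 + 14848)/(-44590 + 37776) = (18769 + 14848)/(-6814) = 33617*(-1/6814) = -33617/6814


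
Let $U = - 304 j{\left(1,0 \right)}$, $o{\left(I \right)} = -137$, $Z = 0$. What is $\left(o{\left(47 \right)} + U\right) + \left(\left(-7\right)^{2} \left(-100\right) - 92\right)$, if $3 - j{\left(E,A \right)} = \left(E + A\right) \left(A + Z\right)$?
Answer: $-6041$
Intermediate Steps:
$j{\left(E,A \right)} = 3 - A \left(A + E\right)$ ($j{\left(E,A \right)} = 3 - \left(E + A\right) \left(A + 0\right) = 3 - \left(A + E\right) A = 3 - A \left(A + E\right)$)
$U = -912$ ($U = - 304 \left(3 - 0^{2} - 0 \cdot 1\right) = - 304 \left(3 - 0 + 0\right) = - 304 \left(3 + 0 + 0\right) = \left(-304\right) 3 = -912$)
$\left(o{\left(47 \right)} + U\right) + \left(\left(-7\right)^{2} \left(-100\right) - 92\right) = \left(-137 - 912\right) + \left(\left(-7\right)^{2} \left(-100\right) - 92\right) = -1049 + \left(49 \left(-100\right) - 92\right) = -1049 - 4992 = -6041$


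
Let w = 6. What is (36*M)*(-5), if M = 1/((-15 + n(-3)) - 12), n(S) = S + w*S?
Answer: 15/4 ≈ 3.7500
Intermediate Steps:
n(S) = 7*S (n(S) = S + 6*S = 7*S)
M = -1/48 (M = 1/((-15 + 7*(-3)) - 12) = 1/((-15 - 21) - 12) = 1/(-36 - 12) = 1/(-48) = -1/48 ≈ -0.020833)
(36*M)*(-5) = (36*(-1/48))*(-5) = -¾*(-5) = 15/4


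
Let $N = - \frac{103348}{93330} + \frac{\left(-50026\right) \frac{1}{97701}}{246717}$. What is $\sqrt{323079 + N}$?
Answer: $\frac{\sqrt{560735978020786329165691423181115}}{41660606714715} \approx 568.4$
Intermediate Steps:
$N = - \frac{138397571591572}{124981820144145}$ ($N = \left(-103348\right) \frac{1}{93330} + \left(-50026\right) \frac{1}{97701} \cdot \frac{1}{246717} = - \frac{51674}{46665} - \frac{50026}{24104497617} = - \frac{138397571591572}{124981820144145} \approx -1.1073$)
$\sqrt{323079 + N} = \sqrt{323079 - \frac{138397571591572}{124981820144145}} = \sqrt{\frac{40378863072778630883}{124981820144145}} = \frac{\sqrt{560735978020786329165691423181115}}{41660606714715}$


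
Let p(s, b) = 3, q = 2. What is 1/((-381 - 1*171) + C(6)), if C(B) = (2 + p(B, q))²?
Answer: -1/527 ≈ -0.0018975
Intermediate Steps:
C(B) = 25 (C(B) = (2 + 3)² = 5² = 25)
1/((-381 - 1*171) + C(6)) = 1/((-381 - 1*171) + 25) = 1/((-381 - 171) + 25) = 1/(-552 + 25) = 1/(-527) = -1/527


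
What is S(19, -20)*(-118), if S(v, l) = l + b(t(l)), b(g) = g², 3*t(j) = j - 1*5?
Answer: -52510/9 ≈ -5834.4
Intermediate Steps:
t(j) = -5/3 + j/3 (t(j) = (j - 1*5)/3 = (j - 5)/3 = (-5 + j)/3 = -5/3 + j/3)
S(v, l) = l + (-5/3 + l/3)²
S(19, -20)*(-118) = (25/9 - ⅑*(-20) + (⅑)*(-20)²)*(-118) = (25/9 + 20/9 + (⅑)*400)*(-118) = (25/9 + 20/9 + 400/9)*(-118) = (445/9)*(-118) = -52510/9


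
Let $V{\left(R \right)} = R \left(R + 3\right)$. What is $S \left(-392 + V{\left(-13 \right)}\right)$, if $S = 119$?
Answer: $-31178$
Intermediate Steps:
$V{\left(R \right)} = R \left(3 + R\right)$
$S \left(-392 + V{\left(-13 \right)}\right) = 119 \left(-392 - 13 \left(3 - 13\right)\right) = 119 \left(-392 - -130\right) = 119 \left(-392 + 130\right) = 119 \left(-262\right) = -31178$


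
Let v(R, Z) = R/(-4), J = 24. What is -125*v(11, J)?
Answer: 1375/4 ≈ 343.75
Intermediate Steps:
v(R, Z) = -R/4 (v(R, Z) = R*(-¼) = -R/4)
-125*v(11, J) = -(-125)*11/4 = -125*(-11/4) = 1375/4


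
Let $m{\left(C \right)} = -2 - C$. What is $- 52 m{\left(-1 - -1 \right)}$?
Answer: $104$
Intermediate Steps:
$- 52 m{\left(-1 - -1 \right)} = - 52 \left(-2 - \left(-1 - -1\right)\right) = - 52 \left(-2 - \left(-1 + 1\right)\right) = - 52 \left(-2 - 0\right) = - 52 \left(-2 + 0\right) = \left(-52\right) \left(-2\right) = 104$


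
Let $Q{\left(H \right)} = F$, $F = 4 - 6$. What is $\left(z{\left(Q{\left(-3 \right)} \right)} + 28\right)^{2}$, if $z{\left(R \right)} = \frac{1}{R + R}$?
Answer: $\frac{12321}{16} \approx 770.06$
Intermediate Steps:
$F = -2$ ($F = 4 - 6 = -2$)
$Q{\left(H \right)} = -2$
$z{\left(R \right)} = \frac{1}{2 R}$
$\left(z{\left(Q{\left(-3 \right)} \right)} + 28\right)^{2} = \left(\frac{1}{2 \left(-2\right)} + 28\right)^{2} = \left(\frac{1}{2} \left(- \frac{1}{2}\right) + 28\right)^{2} = \left(- \frac{1}{4} + 28\right)^{2} = \left(\frac{111}{4}\right)^{2} = \frac{12321}{16}$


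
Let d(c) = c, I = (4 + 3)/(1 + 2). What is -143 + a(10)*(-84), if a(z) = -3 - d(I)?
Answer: 305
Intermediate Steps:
I = 7/3 ≈ 2.3333
a(z) = -16/3 (a(z) = -3 - 1*7/3 = -3 - 7/3 = -16/3)
-143 + a(10)*(-84) = -143 - 16/3*(-84) = -143 + 448 = 305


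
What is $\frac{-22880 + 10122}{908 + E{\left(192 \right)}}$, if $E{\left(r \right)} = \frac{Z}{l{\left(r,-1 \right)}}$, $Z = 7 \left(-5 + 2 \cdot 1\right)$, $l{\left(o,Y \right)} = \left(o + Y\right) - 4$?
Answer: $- \frac{2385746}{169775} \approx -14.052$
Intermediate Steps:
$l{\left(o,Y \right)} = -4 + Y + o$ ($l{\left(o,Y \right)} = \left(Y + o\right) - 4 = -4 + Y + o$)
$Z = -21$ ($Z = 7 \left(-5 + 2\right) = 7 \left(-3\right) = -21$)
$E{\left(r \right)} = - \frac{21}{-5 + r}$ ($E{\left(r \right)} = - \frac{21}{-4 - 1 + r} = - \frac{21}{-5 + r}$)
$\frac{-22880 + 10122}{908 + E{\left(192 \right)}} = \frac{-22880 + 10122}{908 - \frac{21}{-5 + 192}} = - \frac{12758}{908 - \frac{21}{187}} = - \frac{12758}{\frac{169775}{187}} = \left(-12758\right) \frac{187}{169775} = - \frac{2385746}{169775}$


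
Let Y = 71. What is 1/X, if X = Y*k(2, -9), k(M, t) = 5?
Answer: 1/355 ≈ 0.0028169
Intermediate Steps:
X = 355 (X = 71*5 = 355)
1/X = 1/355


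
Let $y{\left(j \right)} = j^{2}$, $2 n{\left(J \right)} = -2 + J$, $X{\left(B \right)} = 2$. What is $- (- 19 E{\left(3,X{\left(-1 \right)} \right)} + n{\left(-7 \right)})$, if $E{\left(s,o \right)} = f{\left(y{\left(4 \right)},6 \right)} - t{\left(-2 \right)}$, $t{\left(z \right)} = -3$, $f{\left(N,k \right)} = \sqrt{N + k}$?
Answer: $\frac{123}{2} + 19 \sqrt{22} \approx 150.62$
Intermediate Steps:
$n{\left(J \right)} = -1 + \frac{J}{2}$ ($n{\left(J \right)} = \frac{-2 + J}{2} = -1 + \frac{J}{2}$)
$E{\left(s,o \right)} = 3 + \sqrt{22}$ ($E{\left(s,o \right)} = \sqrt{4^{2} + 6} - -3 = \sqrt{16 + 6} + 3 = \sqrt{22} + 3 = 3 + \sqrt{22}$)
$- (- 19 E{\left(3,X{\left(-1 \right)} \right)} + n{\left(-7 \right)}) = - (- 19 \left(3 + \sqrt{22}\right) + \left(-1 + \frac{1}{2} \left(-7\right)\right)) = - (\left(-57 - 19 \sqrt{22}\right) - \frac{9}{2}) = - (- \frac{123}{2} - 19 \sqrt{22}) = \frac{123}{2} + 19 \sqrt{22}$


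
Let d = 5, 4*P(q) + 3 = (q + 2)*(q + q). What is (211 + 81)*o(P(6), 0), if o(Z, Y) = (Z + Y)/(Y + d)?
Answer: 6789/5 ≈ 1357.8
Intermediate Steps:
P(q) = -¾ + q*(2 + q)/2 (P(q) = -¾ + ((q + 2)*(q + q))/4 = -¾ + ((2 + q)*(2*q))/4 = -¾ + (2*q*(2 + q))/4 = -¾ + q*(2 + q)/2)
o(Z, Y) = (Y + Z)/(5 + Y) (o(Z, Y) = (Z + Y)/(Y + 5) = (Y + Z)/(5 + Y))
(211 + 81)*o(P(6), 0) = (211 + 81)*((0 + (-¾ + 6 + (½)*6²))/(5 + 0)) = 292*((0 + (-¾ + 6 + (½)*36))/5) = 292*((0 + (-¾ + 6 + 18))/5) = 292*((0 + 93/4)/5) = 292*((⅕)*(93/4)) = 292*(93/20) = 6789/5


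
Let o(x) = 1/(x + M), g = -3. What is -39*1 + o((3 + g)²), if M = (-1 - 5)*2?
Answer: -469/12 ≈ -39.083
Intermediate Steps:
M = -12 (M = -6*2 = -12)
o(x) = 1/(-12 + x) (o(x) = 1/(x - 12) = 1/(-12 + x))
-39*1 + o((3 + g)²) = -39*1 + 1/(-12 + (3 - 3)²) = -39 + 1/(-12 + 0²) = -39 + 1/(-12 + 0) = -39 + 1/(-12) = -39 - 1/12 = -469/12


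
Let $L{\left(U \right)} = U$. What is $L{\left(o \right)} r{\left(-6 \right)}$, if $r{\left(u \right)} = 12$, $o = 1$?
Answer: $12$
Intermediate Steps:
$L{\left(o \right)} r{\left(-6 \right)} = 1 \cdot 12 = 12$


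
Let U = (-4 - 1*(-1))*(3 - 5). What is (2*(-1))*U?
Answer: -12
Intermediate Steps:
U = 6 (U = (-4 + 1)*(-2) = -3*(-2) = 6)
(2*(-1))*U = (2*(-1))*6 = -2*6 = -12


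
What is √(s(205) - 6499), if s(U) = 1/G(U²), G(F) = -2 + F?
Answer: 2*I*√2869198865987/42023 ≈ 80.616*I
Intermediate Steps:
s(U) = 1/(-2 + U²)
√(s(205) - 6499) = √(1/(-2 + 205²) - 6499) = √(1/(-2 + 42025) - 6499) = √(1/42023 - 6499) = √(-273107476/42023) = 2*I*√2869198865987/42023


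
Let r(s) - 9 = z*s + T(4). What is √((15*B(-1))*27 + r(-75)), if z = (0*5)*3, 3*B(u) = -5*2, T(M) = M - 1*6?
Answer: I*√1343 ≈ 36.647*I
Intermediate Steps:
T(M) = -6 + M (T(M) = M - 6 = -6 + M)
B(u) = -10/3 (B(u) = (-5*2)/3 = (⅓)*(-10) = -10/3)
z = 0 (z = 0*3 = 0)
r(s) = 7 (r(s) = 9 + (0*s + (-6 + 4)) = 9 + (0 - 2) = 9 - 2 = 7)
√((15*B(-1))*27 + r(-75)) = √((15*(-10/3))*27 + 7) = √(-50*27 + 7) = √(-1350 + 7) = √(-1343) = I*√1343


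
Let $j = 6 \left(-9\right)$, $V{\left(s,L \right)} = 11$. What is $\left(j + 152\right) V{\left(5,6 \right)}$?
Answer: $1078$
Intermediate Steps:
$j = -54$
$\left(j + 152\right) V{\left(5,6 \right)} = \left(-54 + 152\right) 11 = 98 \cdot 11 = 1078$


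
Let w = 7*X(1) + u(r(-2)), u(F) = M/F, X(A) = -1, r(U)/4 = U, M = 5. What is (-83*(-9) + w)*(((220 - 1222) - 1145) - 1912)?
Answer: -24008985/8 ≈ -3.0011e+6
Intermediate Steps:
r(U) = 4*U
u(F) = 5/F
w = -61/8 (w = 7*(-1) + 5/((4*(-2))) = -7 + 5/(-8) = -7 + 5*(-⅛) = -7 - 5/8 = -61/8 ≈ -7.6250)
(-83*(-9) + w)*(((220 - 1222) - 1145) - 1912) = (-83*(-9) - 61/8)*(((220 - 1222) - 1145) - 1912) = (747 - 61/8)*((-1002 - 1145) - 1912) = 5915*(-2147 - 1912)/8 = (5915/8)*(-4059) = -24008985/8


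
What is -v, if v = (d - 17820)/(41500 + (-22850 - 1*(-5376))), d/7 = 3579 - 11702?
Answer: 74681/24026 ≈ 3.1083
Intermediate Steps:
d = -56861 (d = 7*(3579 - 11702) = 7*(-8123) = -56861)
v = -74681/24026 (v = (-56861 - 17820)/(41500 + (-22850 - 1*(-5376))) = -74681/(41500 + (-22850 + 5376)) = -74681/(41500 - 17474) = -74681/24026 ≈ -3.1083)
-v = -1*(-74681/24026) = 74681/24026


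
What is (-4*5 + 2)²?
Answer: 324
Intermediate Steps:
(-4*5 + 2)² = (-20 + 2)² = (-18)² = 324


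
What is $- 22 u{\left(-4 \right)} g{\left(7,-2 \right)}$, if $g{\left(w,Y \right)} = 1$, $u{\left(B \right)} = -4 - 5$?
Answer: $198$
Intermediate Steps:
$u{\left(B \right)} = -9$
$- 22 u{\left(-4 \right)} g{\left(7,-2 \right)} = \left(-22\right) \left(-9\right) 1 = 198 \cdot 1 = 198$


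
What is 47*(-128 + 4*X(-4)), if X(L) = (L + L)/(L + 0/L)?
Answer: -5640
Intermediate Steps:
X(L) = 2 (X(L) = (2*L)/(L + 0) = (2*L)/L = 2)
47*(-128 + 4*X(-4)) = 47*(-128 + 4*2) = 47*(-128 + 8) = 47*(-120) = -5640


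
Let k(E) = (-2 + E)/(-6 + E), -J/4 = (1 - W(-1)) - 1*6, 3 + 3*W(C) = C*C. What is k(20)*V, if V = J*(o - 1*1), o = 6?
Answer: 780/7 ≈ 111.43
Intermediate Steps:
W(C) = -1 + C**2/3 (W(C) = -1 + (C*C)/3 = -1 + C**2/3)
J = 52/3 (J = -4*((1 - (-1 + (1/3)*(-1)**2)) - 1*6) = -4*((1 - (-1 + (1/3)*1)) - 6) = -4*((1 - (-1 + 1/3)) - 6) = -4*((1 - 1*(-2/3)) - 6) = -4*((1 + 2/3) - 6) = -4*(5/3 - 6) = -4*(-13/3) = 52/3 ≈ 17.333)
k(E) = (-2 + E)/(-6 + E)
V = 260/3 (V = 52*(6 - 1*1)/3 = 52*(6 - 1)/3 = (52/3)*5 = 260/3 ≈ 86.667)
k(20)*V = ((-2 + 20)/(-6 + 20))*(260/3) = (18/14)*(260/3) = ((1/14)*18)*(260/3) = (9/7)*(260/3) = 780/7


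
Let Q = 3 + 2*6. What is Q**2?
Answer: 225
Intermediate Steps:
Q = 15 (Q = 3 + 12 = 15)
Q**2 = 15**2 = 225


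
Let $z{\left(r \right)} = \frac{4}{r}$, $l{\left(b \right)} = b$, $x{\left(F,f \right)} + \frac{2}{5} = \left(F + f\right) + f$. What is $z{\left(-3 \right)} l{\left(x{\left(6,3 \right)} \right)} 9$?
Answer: $- \frac{696}{5} \approx -139.2$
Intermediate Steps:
$x{\left(F,f \right)} = - \frac{2}{5} + F + 2 f$ ($x{\left(F,f \right)} = - \frac{2}{5} + \left(\left(F + f\right) + f\right) = - \frac{2}{5} + \left(F + 2 f\right) = - \frac{2}{5} + F + 2 f$)
$z{\left(-3 \right)} l{\left(x{\left(6,3 \right)} \right)} 9 = \frac{4}{-3} \left(- \frac{2}{5} + 6 + 2 \cdot 3\right) 9 = 4 \left(- \frac{1}{3}\right) \left(- \frac{2}{5} + 6 + 6\right) 9 = \left(- \frac{4}{3}\right) \frac{58}{5} \cdot 9 = \left(- \frac{232}{15}\right) 9 = - \frac{696}{5}$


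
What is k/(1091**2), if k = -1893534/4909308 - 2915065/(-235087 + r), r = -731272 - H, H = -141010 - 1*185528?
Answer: 2183238184601/623127647353392818 ≈ 3.5037e-6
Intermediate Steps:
H = -326538 (H = -141010 - 185528 = -326538)
r = -404734 (r = -731272 - 1*(-326538) = -731272 + 326538 = -404734)
k = 2183238184601/523513058978 (k = -1893534/4909308 - 2915065/(-235087 - 404734) = -1893534*1/4909308 - 2915065/(-639821) = -315589/818218 - 2915065*(-1/639821) = -315589/818218 + 2915065/639821 = 2183238184601/523513058978 ≈ 4.1704)
k/(1091**2) = 2183238184601/(523513058978*(1091**2)) = (2183238184601/523513058978)/1190281 = (2183238184601/523513058978)*(1/1190281) = 2183238184601/623127647353392818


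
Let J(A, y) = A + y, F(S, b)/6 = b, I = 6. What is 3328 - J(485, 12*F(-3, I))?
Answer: 2411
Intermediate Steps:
F(S, b) = 6*b
3328 - J(485, 12*F(-3, I)) = 3328 - (485 + 12*(6*6)) = 3328 - (485 + 12*36) = 3328 - (485 + 432) = 3328 - 1*917 = 3328 - 917 = 2411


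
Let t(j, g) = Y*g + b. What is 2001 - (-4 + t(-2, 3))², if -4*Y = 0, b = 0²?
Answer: 1985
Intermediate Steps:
b = 0
Y = 0 (Y = -¼*0 = 0)
t(j, g) = 0 (t(j, g) = 0*g + 0 = 0 + 0 = 0)
2001 - (-4 + t(-2, 3))² = 2001 - (-4 + 0)² = 2001 - 1*(-4)² = 2001 - 1*16 = 2001 - 16 = 1985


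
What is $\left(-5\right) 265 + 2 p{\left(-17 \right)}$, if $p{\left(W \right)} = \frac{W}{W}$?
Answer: $-1323$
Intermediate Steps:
$p{\left(W \right)} = 1$
$\left(-5\right) 265 + 2 p{\left(-17 \right)} = \left(-5\right) 265 + 2 \cdot 1 = -1325 + 2 = -1323$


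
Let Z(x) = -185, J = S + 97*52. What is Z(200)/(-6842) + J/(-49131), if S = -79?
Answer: -8293765/112051434 ≈ -0.074018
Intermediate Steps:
J = 4965 (J = -79 + 97*52 = -79 + 5044 = 4965)
Z(200)/(-6842) + J/(-49131) = -185/(-6842) + 4965/(-49131) = -185*(-1/6842) + 4965*(-1/49131) = 185/6842 - 1655/16377 = -8293765/112051434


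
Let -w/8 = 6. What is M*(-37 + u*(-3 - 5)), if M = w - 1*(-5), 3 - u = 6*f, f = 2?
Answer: -1505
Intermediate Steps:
w = -48 (w = -8*6 = -48)
u = -9 (u = 3 - 6*2 = 3 - 1*12 = 3 - 12 = -9)
M = -43 (M = -48 - 1*(-5) = -48 + 5 = -43)
M*(-37 + u*(-3 - 5)) = -43*(-37 - 9*(-3 - 5)) = -43*(-37 - 9*(-8)) = -43*(-37 + 72) = -43*35 = -1505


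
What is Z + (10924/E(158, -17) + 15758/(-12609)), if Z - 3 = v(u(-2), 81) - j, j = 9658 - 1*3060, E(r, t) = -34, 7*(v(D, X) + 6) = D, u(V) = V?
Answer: -10389005485/1500471 ≈ -6923.8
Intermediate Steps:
v(D, X) = -6 + D/7
j = 6598 (j = 9658 - 3060 = 6598)
Z = -46209/7 (Z = 3 + ((-6 + (⅐)*(-2)) - 1*6598) = 3 + ((-6 - 2/7) - 6598) = 3 + (-44/7 - 6598) = 3 - 46230/7 = -46209/7 ≈ -6601.3)
Z + (10924/E(158, -17) + 15758/(-12609)) = -46209/7 + (10924/(-34) + 15758/(-12609)) = -46209/7 + (10924*(-1/34) + 15758*(-1/12609)) = -46209/7 + (-5462/17 - 15758/12609) = -46209/7 - 69138244/214353 = -10389005485/1500471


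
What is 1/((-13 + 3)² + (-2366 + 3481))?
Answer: 1/1215 ≈ 0.00082305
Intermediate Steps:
1/((-13 + 3)² + (-2366 + 3481)) = 1/((-10)² + 1115) = 1/(100 + 1115) = 1/1215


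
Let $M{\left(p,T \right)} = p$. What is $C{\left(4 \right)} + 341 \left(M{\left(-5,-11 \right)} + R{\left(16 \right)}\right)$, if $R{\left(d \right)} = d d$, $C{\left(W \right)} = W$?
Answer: $85595$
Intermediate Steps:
$R{\left(d \right)} = d^{2}$
$C{\left(4 \right)} + 341 \left(M{\left(-5,-11 \right)} + R{\left(16 \right)}\right) = 4 + 341 \left(-5 + 16^{2}\right) = 4 + 341 \left(-5 + 256\right) = 4 + 341 \cdot 251 = 4 + 85591 = 85595$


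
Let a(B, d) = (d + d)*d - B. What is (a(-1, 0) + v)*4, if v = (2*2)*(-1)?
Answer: -12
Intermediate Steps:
v = -4 (v = 4*(-1) = -4)
a(B, d) = -B + 2*d² (a(B, d) = (2*d)*d - B = 2*d² - B = -B + 2*d²)
(a(-1, 0) + v)*4 = ((-1*(-1) + 2*0²) - 4)*4 = ((1 + 2*0) - 4)*4 = ((1 + 0) - 4)*4 = (1 - 4)*4 = -3*4 = -12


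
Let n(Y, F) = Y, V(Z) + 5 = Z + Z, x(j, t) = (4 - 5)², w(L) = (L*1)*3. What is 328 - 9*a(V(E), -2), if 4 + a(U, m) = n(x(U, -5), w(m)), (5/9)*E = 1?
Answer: 355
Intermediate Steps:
w(L) = 3*L (w(L) = L*3 = 3*L)
E = 9/5 (E = (9/5)*1 = 9/5 ≈ 1.8000)
x(j, t) = 1 (x(j, t) = (-1)² = 1)
V(Z) = -5 + 2*Z (V(Z) = -5 + (Z + Z) = -5 + 2*Z)
a(U, m) = -3 (a(U, m) = -4 + 1 = -3)
328 - 9*a(V(E), -2) = 328 - 9*(-3) = 328 - 1*(-27) = 328 + 27 = 355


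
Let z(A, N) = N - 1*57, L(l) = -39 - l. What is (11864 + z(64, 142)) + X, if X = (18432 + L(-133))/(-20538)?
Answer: 122695018/10269 ≈ 11948.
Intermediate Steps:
z(A, N) = -57 + N (z(A, N) = N - 57 = -57 + N)
X = -9263/10269 (X = (18432 + (-39 - 1*(-133)))/(-20538) = (18432 + (-39 + 133))*(-1/20538) = (18432 + 94)*(-1/20538) = 18526*(-1/20538) = -9263/10269 ≈ -0.90203)
(11864 + z(64, 142)) + X = (11864 + (-57 + 142)) - 9263/10269 = (11864 + 85) - 9263/10269 = 11949 - 9263/10269 = 122695018/10269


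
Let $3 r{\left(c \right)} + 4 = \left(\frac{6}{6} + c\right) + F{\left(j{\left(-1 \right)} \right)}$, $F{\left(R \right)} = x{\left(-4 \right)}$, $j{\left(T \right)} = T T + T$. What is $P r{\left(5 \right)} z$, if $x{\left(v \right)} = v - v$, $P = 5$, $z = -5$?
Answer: $- \frac{50}{3} \approx -16.667$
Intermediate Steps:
$x{\left(v \right)} = 0$
$j{\left(T \right)} = T + T^{2}$ ($j{\left(T \right)} = T^{2} + T = T + T^{2}$)
$F{\left(R \right)} = 0$
$r{\left(c \right)} = -1 + \frac{c}{3}$ ($r{\left(c \right)} = - \frac{4}{3} + \frac{\left(\frac{6}{6} + c\right) + 0}{3} = - \frac{4}{3} + \frac{\left(6 \cdot \frac{1}{6} + c\right) + 0}{3} = - \frac{4}{3} + \frac{\left(1 + c\right) + 0}{3} = - \frac{4}{3} + \frac{1 + c}{3} = - \frac{4}{3} + \left(\frac{1}{3} + \frac{c}{3}\right) = -1 + \frac{c}{3}$)
$P r{\left(5 \right)} z = 5 \left(-1 + \frac{1}{3} \cdot 5\right) \left(-5\right) = 5 \left(-1 + \frac{5}{3}\right) \left(-5\right) = 5 \cdot \frac{2}{3} \left(-5\right) = \frac{10}{3} \left(-5\right) = - \frac{50}{3}$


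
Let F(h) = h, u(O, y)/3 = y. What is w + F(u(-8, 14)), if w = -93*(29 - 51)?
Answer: 2088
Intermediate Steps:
u(O, y) = 3*y
w = 2046 (w = -93*(-22) = 2046)
w + F(u(-8, 14)) = 2046 + 3*14 = 2046 + 42 = 2088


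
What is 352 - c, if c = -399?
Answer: 751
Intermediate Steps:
352 - c = 352 - 1*(-399) = 352 + 399 = 751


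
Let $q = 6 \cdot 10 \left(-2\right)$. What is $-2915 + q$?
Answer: $-3035$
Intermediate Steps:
$q = -120$ ($q = 60 \left(-2\right) = -120$)
$-2915 + q = -2915 - 120 = -3035$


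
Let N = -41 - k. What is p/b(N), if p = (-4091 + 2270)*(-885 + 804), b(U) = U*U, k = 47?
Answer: 147501/7744 ≈ 19.047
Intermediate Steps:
N = -88 (N = -41 - 1*47 = -41 - 47 = -88)
b(U) = U**2
p = 147501 (p = -1821*(-81) = 147501)
p/b(N) = 147501/((-88)**2) = 147501/7744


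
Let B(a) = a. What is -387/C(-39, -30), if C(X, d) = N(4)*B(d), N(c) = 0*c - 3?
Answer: -43/10 ≈ -4.3000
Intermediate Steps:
N(c) = -3 (N(c) = 0 - 3 = -3)
C(X, d) = -3*d
-387/C(-39, -30) = -387/((-3*(-30))) = -387/90 = -387*1/90 = -43/10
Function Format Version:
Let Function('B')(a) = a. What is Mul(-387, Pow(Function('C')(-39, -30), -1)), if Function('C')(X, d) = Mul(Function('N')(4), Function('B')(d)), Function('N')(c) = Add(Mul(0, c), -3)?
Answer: Rational(-43, 10) ≈ -4.3000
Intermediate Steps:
Function('N')(c) = -3 (Function('N')(c) = Add(0, -3) = -3)
Function('C')(X, d) = Mul(-3, d)
Mul(-387, Pow(Function('C')(-39, -30), -1)) = Mul(-387, Pow(Mul(-3, -30), -1)) = Mul(-387, Pow(90, -1)) = Mul(-387, Rational(1, 90)) = Rational(-43, 10)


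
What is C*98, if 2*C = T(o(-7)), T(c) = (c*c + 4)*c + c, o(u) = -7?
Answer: -18522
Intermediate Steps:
T(c) = c + c*(4 + c²) (T(c) = (c² + 4)*c + c = (4 + c²)*c + c = c*(4 + c²) + c = c + c*(4 + c²))
C = -189 (C = (-7*(5 + (-7)²))/2 = (-7*(5 + 49))/2 = (-7*54)/2 = (½)*(-378) = -189)
C*98 = -189*98 = -18522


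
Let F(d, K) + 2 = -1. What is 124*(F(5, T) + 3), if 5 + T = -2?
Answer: 0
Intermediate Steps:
T = -7 (T = -5 - 2 = -7)
F(d, K) = -3 (F(d, K) = -2 - 1 = -3)
124*(F(5, T) + 3) = 124*(-3 + 3) = 124*0 = 0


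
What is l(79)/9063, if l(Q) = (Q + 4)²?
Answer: 6889/9063 ≈ 0.76012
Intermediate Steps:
l(Q) = (4 + Q)²
l(79)/9063 = (4 + 79)²/9063 = 83²*(1/9063) = 6889*(1/9063) = 6889/9063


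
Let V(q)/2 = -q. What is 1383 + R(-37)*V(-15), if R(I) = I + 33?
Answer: 1263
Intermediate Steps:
V(q) = -2*q (V(q) = 2*(-q) = -2*q)
R(I) = 33 + I
1383 + R(-37)*V(-15) = 1383 + (33 - 37)*(-2*(-15)) = 1383 - 4*30 = 1383 - 120 = 1263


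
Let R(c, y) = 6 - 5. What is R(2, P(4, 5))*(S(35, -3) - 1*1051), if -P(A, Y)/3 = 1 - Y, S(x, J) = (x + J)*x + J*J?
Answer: 78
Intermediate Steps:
S(x, J) = J² + x*(J + x) (S(x, J) = (J + x)*x + J² = x*(J + x) + J² = J² + x*(J + x))
P(A, Y) = -3 + 3*Y (P(A, Y) = -3*(1 - Y) = -3 + 3*Y)
R(c, y) = 1
R(2, P(4, 5))*(S(35, -3) - 1*1051) = 1*(((-3)² + 35² - 3*35) - 1*1051) = 1*((9 + 1225 - 105) - 1051) = 1*(1129 - 1051) = 1*78 = 78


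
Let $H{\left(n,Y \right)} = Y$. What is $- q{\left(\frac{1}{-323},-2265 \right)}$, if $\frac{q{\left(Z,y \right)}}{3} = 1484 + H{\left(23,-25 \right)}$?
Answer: $-4377$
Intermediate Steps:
$q{\left(Z,y \right)} = 4377$ ($q{\left(Z,y \right)} = 3 \left(1484 - 25\right) = 3 \cdot 1459 = 4377$)
$- q{\left(\frac{1}{-323},-2265 \right)} = \left(-1\right) 4377 = -4377$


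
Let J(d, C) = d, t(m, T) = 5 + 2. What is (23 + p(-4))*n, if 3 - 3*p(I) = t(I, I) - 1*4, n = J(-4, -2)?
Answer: -92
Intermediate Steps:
t(m, T) = 7
n = -4
p(I) = 0 (p(I) = 1 - (7 - 1*4)/3 = 1 - (7 - 4)/3 = 1 - ⅓*3 = 1 - 1 = 0)
(23 + p(-4))*n = (23 + 0)*(-4) = 23*(-4) = -92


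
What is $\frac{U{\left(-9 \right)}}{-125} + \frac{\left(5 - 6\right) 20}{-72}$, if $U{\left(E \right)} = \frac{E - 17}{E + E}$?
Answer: $\frac{599}{2250} \approx 0.26622$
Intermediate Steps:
$U{\left(E \right)} = \frac{-17 + E}{2 E}$
$\frac{U{\left(-9 \right)}}{-125} + \frac{\left(5 - 6\right) 20}{-72} = \frac{\frac{1}{2} \frac{1}{-9} \left(-17 - 9\right)}{-125} + \frac{\left(5 - 6\right) 20}{-72} = \frac{1}{2} \left(- \frac{1}{9}\right) \left(-26\right) \left(- \frac{1}{125}\right) + \left(5 - 6\right) 20 \left(- \frac{1}{72}\right) = \frac{13}{9} \left(- \frac{1}{125}\right) + \left(-1\right) 20 \left(- \frac{1}{72}\right) = - \frac{13}{1125} - - \frac{5}{18} = - \frac{13}{1125} + \frac{5}{18} = \frac{599}{2250}$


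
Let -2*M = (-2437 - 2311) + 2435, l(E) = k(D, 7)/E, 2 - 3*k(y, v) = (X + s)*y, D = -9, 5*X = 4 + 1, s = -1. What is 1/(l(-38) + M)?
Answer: 114/131839 ≈ 0.00086469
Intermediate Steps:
X = 1 (X = (4 + 1)/5 = (1/5)*5 = 1)
k(y, v) = 2/3 (k(y, v) = 2/3 - (1 - 1)*y/3 = 2/3 - 0*y = 2/3 - 1/3*0 = 2/3 + 0 = 2/3)
l(E) = 2/(3*E)
M = 2313/2 (M = -((-2437 - 2311) + 2435)/2 = -(-4748 + 2435)/2 = -1/2*(-2313) = 2313/2 ≈ 1156.5)
1/(l(-38) + M) = 1/((2/3)/(-38) + 2313/2) = 1/((2/3)*(-1/38) + 2313/2) = 1/(-1/57 + 2313/2) = 1/(131839/114) = 114/131839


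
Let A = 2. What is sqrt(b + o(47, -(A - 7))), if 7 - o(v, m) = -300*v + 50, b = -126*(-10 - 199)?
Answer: 13*sqrt(239) ≈ 200.98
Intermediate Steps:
b = 26334 (b = -126*(-209) = 26334)
o(v, m) = -43 + 300*v (o(v, m) = 7 - (-300*v + 50) = 7 - (50 - 300*v) = 7 + (-50 + 300*v) = -43 + 300*v)
sqrt(b + o(47, -(A - 7))) = sqrt(26334 + (-43 + 300*47)) = sqrt(26334 + (-43 + 14100)) = sqrt(26334 + 14057) = sqrt(40391) = 13*sqrt(239)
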